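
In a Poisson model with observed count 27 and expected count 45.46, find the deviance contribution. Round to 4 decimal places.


First: ln(27/45.46) = -0.520996.
Then: 27 * -0.520996 = -14.066892.
y - mu = 27 - 45.46 = -18.46.
D = 2(-14.066892 - -18.46) = 8.786216, which rounds to 8.7862.

8.7862


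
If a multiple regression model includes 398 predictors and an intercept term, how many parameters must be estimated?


Total coefficients = number of predictors + 1 (for the intercept).
= 398 + 1 = 399.

399


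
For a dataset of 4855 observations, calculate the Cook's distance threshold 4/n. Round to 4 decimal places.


Using the rule of thumb:
Threshold = 4 / 4855 = 0.0008.

0.0008


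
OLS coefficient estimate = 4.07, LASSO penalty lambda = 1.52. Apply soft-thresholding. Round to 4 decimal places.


Absolute value: |4.07| = 4.07.
Compare to lambda = 1.52.
Since |beta| > lambda, coefficient = sign(beta)*(|beta| - lambda) = 2.5500.

2.5500


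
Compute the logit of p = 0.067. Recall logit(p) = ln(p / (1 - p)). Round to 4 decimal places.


The odds are p/(1-p) = 0.067 / 0.933 = 0.0718.
logit(p) = ln(0.0718) = -2.6337.

-2.6337


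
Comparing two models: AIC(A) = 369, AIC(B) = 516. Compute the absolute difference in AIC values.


Absolute difference = |369 - 516| = 147.
The model with lower AIC (A) is preferred.

147


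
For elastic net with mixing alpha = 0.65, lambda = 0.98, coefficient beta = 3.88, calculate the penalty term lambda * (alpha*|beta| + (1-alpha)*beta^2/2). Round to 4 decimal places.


alpha * |beta| = 0.65 * 3.88 = 2.5220.
(1-alpha) * beta^2/2 = 0.35 * 15.0544/2 = 2.6345.
Total = 0.98 * (2.5220 + 2.6345) = 5.0534.

5.0534


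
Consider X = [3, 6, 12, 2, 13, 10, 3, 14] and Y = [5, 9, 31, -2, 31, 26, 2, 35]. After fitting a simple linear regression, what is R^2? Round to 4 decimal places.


The fitted line is Y = -6.7074 + 3.0263*X.
SSres = 25.8815, SStot = 1590.8750.
R^2 = 1 - SSres/SStot = 0.9837.

0.9837


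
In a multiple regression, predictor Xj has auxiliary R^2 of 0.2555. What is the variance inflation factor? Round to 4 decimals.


VIF = 1 / (1 - 0.2555).
= 1 / 0.7445 = 1.3432.

1.3432


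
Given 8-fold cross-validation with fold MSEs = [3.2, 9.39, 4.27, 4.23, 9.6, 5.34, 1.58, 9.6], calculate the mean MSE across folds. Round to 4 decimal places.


Sum of fold MSEs = 47.2100.
Average = 47.2100 / 8 = 5.9013.

5.9013


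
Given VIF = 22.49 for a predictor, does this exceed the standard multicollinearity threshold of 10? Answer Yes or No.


Compare VIF = 22.49 to the threshold of 10.
22.49 >= 10, so the answer is Yes.

Yes


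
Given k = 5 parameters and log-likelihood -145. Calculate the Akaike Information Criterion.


AIC = 2k - 2*loglik = 2(5) - 2(-145).
= 10 + 290 = 300.

300


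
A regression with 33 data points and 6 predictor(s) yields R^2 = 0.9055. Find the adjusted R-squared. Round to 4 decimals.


Adjusted R^2 = 1 - (1 - R^2) * (n-1)/(n-p-1).
(1 - R^2) = 0.0945.
(n-1)/(n-p-1) = 32/26.
(1 - R^2) * (n-1) = 0.0945 * 32 = 3.0240.
Divide by (n-p-1): 3.0240 / 26 = 0.1163.
Adj R^2 = 1 - 0.1163 = 0.8837.

0.8837


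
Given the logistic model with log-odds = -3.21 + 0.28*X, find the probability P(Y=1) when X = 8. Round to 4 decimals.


Compute z = -3.21 + (0.28)(8) = -0.9700.
exp(-z) = 2.6379.
P = 1/(1 + 2.6379) = 0.2749.

0.2749


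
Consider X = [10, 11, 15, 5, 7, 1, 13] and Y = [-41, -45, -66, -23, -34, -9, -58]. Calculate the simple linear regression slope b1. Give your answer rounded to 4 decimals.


The sample means are xbar = 8.8571 and ybar = -39.4286.
Compute S_xx = 140.8571 and S_xy = -566.4286.
Slope b1 = S_xy / S_xx = -566.4286 / 140.8571 = -4.0213.

-4.0213


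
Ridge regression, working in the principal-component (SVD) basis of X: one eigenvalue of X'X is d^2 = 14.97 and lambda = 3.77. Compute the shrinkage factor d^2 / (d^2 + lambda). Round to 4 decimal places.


Compute the denominator: 14.97 + 3.77 = 18.7400.
Shrinkage factor = 14.97 / 18.7400 = 0.7988.

0.7988


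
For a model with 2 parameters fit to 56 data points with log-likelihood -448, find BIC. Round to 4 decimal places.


k * ln(n) = 2 * ln(56) = 2 * 4.025352 = 8.050704.
-2 * loglik = -2 * (-448) = 896.
BIC = 8.050704 + 896 = 904.050704, which rounds to 904.0507.

904.0507


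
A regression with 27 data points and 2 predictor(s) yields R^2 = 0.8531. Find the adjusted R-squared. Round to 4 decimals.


Adjusted R^2 = 1 - (1 - R^2) * (n-1)/(n-p-1).
(1 - R^2) = 0.1469.
(n-1)/(n-p-1) = 26/24.
(1 - R^2) * (n-1) = 0.1469 * 26 = 3.8194.
Divide by (n-p-1): 3.8194 / 24 = 0.1591.
Adj R^2 = 1 - 0.1591 = 0.8409.

0.8409


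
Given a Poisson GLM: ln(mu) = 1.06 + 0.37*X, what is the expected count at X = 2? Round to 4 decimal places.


eta = 1.06 + 0.37 * 2 = 1.8000.
mu = exp(1.8000) = 6.0496.

6.0496


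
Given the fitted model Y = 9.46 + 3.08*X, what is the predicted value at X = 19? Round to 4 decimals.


Substitute X = 19 into the equation:
Y = 9.46 + 3.08 * 19 = 9.46 + 58.5200 = 67.9800.

67.9800


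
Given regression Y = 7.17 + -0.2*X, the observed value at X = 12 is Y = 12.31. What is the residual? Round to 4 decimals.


Fitted value at X = 12 is yhat = 7.17 + -0.2*12 = 4.7700.
Residual = 12.31 - 4.7700 = 7.5400.

7.5400


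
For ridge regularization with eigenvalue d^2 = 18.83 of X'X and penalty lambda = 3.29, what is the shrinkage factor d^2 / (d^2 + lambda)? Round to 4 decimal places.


d^2 + lambda = 18.83 + 3.29 = 22.1200.
Shrinkage factor = 18.83/22.1200 = 0.8513.

0.8513


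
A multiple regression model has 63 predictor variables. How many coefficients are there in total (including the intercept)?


Each predictor gets one coefficient, plus one intercept.
Total parameters = 63 + 1 = 64.

64


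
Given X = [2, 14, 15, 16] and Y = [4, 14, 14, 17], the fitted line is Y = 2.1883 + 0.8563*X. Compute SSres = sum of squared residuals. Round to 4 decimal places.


Compute predicted values, then residuals = yi - yhat_i.
Residuals: [0.0991, -0.1765, -1.0328, 1.1109].
SSres = sum(residual^2) = 2.3417.

2.3417


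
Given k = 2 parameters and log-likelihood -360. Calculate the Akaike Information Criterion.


Compute:
2k = 2*2 = 4.
-2*loglik = -2*(-360) = 720.
AIC = 4 + 720 = 724.

724


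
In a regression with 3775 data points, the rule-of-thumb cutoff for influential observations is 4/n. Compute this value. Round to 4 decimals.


Cook's distance cutoff = 4/n = 4/3775.
= 0.0011.

0.0011


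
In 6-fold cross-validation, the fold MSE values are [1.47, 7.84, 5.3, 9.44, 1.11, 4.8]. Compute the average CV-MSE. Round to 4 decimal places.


Total MSE across folds = 29.9600.
CV-MSE = 29.9600/6 = 4.9933.

4.9933


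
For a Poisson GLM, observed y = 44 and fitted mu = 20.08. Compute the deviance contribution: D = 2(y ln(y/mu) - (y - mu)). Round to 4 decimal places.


y/mu = 44/20.08 = 2.191235 (approx.), and ln(44/20.08) = 0.784465.
y * ln(y/mu) = 44 * 0.784465 = 34.516460.
y - mu = 23.92.
D = 2 * (34.516460 - 23.92) = 21.192920, which rounds to 21.1929.

21.1929


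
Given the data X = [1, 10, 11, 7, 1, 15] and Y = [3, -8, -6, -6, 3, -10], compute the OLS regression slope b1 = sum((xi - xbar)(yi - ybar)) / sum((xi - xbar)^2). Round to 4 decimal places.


Calculate xbar = 7.5000, ybar = -4.0000.
S_xx = 159.5000, S_xy = -152.0000.
Using b1 = S_xy / S_xx = -152.0000 / 159.5000, we get b1 = -0.9530.

-0.9530


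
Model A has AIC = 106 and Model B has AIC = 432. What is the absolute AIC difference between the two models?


|AIC_A - AIC_B| = |106 - 432| = 326.
Model A is preferred (lower AIC).

326


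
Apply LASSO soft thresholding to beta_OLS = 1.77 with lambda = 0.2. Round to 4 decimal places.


Check: |1.77| = 1.77 vs lambda = 0.2.
Since |beta| > lambda, coefficient = sign(beta)*(|beta| - lambda) = 1.5700.
Soft-thresholded coefficient = 1.5700.

1.5700


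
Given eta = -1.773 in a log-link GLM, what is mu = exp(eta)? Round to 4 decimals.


mu = exp(eta) = exp(-1.773).
= 0.1698.

0.1698


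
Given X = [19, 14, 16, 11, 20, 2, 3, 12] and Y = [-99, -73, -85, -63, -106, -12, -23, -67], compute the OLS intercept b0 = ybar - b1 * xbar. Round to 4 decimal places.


The slope is b1 = -4.9893.
Sample means are xbar = 12.1250 and ybar = -66.0000.
Intercept: b0 = -66.0000 - (-4.9893)(12.1250) = -5.5050.

-5.5050


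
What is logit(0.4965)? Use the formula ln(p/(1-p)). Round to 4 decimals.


The odds are p/(1-p) = 0.4965 / 0.5035 = 0.9861.
logit(p) = ln(0.9861) = -0.0140.

-0.0140


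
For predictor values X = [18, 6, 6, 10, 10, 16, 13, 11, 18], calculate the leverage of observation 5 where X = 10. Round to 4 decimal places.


Compute xbar = 12.0000 with n = 9 observations.
SXX = 170.0000.
Leverage = 1/9 + (10 - 12.0000)^2/170.0000 = 0.1346.

0.1346


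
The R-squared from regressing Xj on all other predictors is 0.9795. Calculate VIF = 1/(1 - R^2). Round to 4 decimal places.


Denominator: 1 - 0.9795 = 0.0205.
VIF = 1 / 0.0205 = 48.7805.

48.7805


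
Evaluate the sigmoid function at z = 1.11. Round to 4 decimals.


First, exp(-1.1100) = 0.3296.
Then sigma(z) = 1/(1 + 0.3296) = 0.7521.

0.7521


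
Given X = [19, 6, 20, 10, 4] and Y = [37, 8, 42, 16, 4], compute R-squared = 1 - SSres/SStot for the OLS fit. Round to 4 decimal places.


After computing the OLS fit (b0=-6.0535, b1=2.3266):
SSres = 5.6790, SStot = 1179.2000.
R^2 = 1 - 5.6790/1179.2000 = 0.9952.

0.9952


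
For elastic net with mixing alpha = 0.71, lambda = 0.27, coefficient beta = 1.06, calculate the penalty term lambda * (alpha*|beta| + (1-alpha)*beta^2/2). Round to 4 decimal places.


Compute:
L1 = 0.71 * 1.06 = 0.7526.
L2 = 0.29 * 1.06^2 / 2 = 0.1629.
Penalty = 0.27 * (0.7526 + 0.1629) = 0.2472.

0.2472


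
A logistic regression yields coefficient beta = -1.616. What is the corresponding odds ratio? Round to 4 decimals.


The odds ratio is computed as:
OR = e^(-1.616) = 0.1987.

0.1987


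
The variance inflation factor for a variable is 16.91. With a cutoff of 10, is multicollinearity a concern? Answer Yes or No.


Check: VIF = 16.91 vs threshold = 10.
Since 16.91 >= 10, the answer is Yes.

Yes


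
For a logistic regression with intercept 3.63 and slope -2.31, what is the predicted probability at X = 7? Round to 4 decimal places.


Compute z = 3.63 + (-2.31)(7) = -12.5400.
exp(-z) = 279288.3389.
P = 1/(1 + 279288.3389) = 0.0000.

0.0000


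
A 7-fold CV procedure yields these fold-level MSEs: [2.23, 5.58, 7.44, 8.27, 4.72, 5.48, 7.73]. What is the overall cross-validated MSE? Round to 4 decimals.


Sum of fold MSEs = 41.4500.
Average = 41.4500 / 7 = 5.9214.

5.9214


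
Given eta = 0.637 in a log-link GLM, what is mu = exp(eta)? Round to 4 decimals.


The inverse log link gives:
mu = exp(0.637) = 1.8908.

1.8908


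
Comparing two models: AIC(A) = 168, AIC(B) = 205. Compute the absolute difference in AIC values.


Compute |168 - 205| = 37.
Model A has the smaller AIC.

37


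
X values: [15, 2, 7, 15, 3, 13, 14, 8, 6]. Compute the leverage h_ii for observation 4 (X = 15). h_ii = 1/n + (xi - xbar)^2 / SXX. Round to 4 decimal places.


n = 9, xbar = 9.2222.
SXX = sum((xi - xbar)^2) = 211.5556.
h = 1/9 + (15 - 9.2222)^2 / 211.5556 = 0.2689.

0.2689


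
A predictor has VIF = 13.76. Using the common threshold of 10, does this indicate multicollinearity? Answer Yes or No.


Compare VIF = 13.76 to the threshold of 10.
13.76 >= 10, so the answer is Yes.

Yes


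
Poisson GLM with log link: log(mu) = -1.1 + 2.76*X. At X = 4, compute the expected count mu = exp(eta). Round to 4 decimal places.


Compute eta = -1.1 + 2.76 * 4 = 9.9400.
Apply inverse link: mu = e^9.9400 = 20743.7443.

20743.7443


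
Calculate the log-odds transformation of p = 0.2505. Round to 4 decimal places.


1 - p = 0.7495.
p/(1-p) = 0.3342.
logit = ln(0.3342) = -1.0959.

-1.0959


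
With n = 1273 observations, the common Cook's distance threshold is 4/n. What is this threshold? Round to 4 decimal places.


The threshold is 4/n.
4/1273 = 0.0031.

0.0031


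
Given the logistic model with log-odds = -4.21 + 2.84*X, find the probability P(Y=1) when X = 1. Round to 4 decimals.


Linear predictor: z = -4.21 + 2.84 * 1 = -1.3700.
P = 1/(1 + exp(1.3700)) = 1/(1 + 3.9354) = 0.2026.

0.2026


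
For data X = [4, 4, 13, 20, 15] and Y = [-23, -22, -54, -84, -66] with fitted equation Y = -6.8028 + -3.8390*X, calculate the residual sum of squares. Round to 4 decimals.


Compute predicted values, then residuals = yi - yhat_i.
Residuals: [-0.8412, 0.1588, 2.7098, -0.4172, -1.6122].
SSres = sum(residual^2) = 10.8491.

10.8491


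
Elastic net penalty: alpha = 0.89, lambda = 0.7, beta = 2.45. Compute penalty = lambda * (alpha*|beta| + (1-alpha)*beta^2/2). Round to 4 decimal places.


L1 component = 0.89 * |2.45| = 2.1805.
L2 component = 0.11 * 2.45^2 / 2 = 0.3301.
Penalty = 0.7 * (2.1805 + 0.3301) = 0.7 * 2.5106 = 1.7574.

1.7574


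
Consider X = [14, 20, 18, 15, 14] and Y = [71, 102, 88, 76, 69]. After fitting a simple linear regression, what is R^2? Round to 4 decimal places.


The fitted line is Y = -1.3750 + 5.0972*X.
SSres = 10.5278, SStot = 758.8000.
R^2 = 1 - SSres/SStot = 0.9861.

0.9861


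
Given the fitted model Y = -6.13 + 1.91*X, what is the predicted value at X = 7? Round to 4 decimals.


Plug X = 7 into Y = -6.13 + 1.91*X:
Y = -6.13 + 13.3700 = 7.2400.

7.2400


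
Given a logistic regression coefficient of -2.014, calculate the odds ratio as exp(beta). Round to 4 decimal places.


exp(-2.014) = 0.1335.
So the odds ratio is 0.1335.

0.1335


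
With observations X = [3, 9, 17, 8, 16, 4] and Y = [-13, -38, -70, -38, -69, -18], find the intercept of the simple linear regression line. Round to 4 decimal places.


First find the slope: b1 = -4.1153.
Means: xbar = 9.5000, ybar = -41.0000.
b0 = ybar - b1 * xbar = -41.0000 - -4.1153 * 9.5000 = -1.9049.

-1.9049


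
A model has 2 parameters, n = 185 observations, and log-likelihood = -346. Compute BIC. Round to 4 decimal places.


Compute k*ln(n) = 2*ln(185) = 2*5.220356 = 10.440712.
Then -2*loglik = 692.
BIC = 10.440712 + 692 = 702.440712, which rounds to 702.4407.

702.4407


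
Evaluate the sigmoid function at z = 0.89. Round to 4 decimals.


Compute exp(-0.8900) = 0.4107.
Sigmoid = 1 / (1 + 0.4107) = 1 / 1.4107 = 0.7089.

0.7089


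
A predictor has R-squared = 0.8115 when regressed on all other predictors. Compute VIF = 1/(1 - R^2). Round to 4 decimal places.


Using VIF = 1/(1 - R^2_j):
1 - 0.8115 = 0.1885.
VIF = 5.3050.

5.3050


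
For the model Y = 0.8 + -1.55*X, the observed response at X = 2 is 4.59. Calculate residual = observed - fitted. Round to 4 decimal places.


Compute yhat = 0.8 + (-1.55)(2) = -2.3000.
Residual = actual - predicted = 4.59 - -2.3000 = 6.8900.

6.8900


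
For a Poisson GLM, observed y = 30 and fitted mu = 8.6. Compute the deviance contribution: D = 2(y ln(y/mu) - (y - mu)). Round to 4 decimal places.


y/mu = 30/8.6 = 3.488372 (approx.), and ln(30/8.6) = 1.249435.
y * ln(y/mu) = 30 * 1.249435 = 37.483050.
y - mu = 21.4.
D = 2 * (37.483050 - 21.4) = 32.166100, which rounds to 32.1661.

32.1661


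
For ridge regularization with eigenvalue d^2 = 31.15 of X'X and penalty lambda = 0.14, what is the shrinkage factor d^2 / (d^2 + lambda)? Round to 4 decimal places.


Denominator = d^2 + lambda = 31.15 + 0.14 = 31.2900.
Shrinkage = 31.15 / 31.2900 = 0.9955.

0.9955


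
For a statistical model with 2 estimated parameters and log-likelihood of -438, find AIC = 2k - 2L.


AIC = 2k - 2*loglik = 2(2) - 2(-438).
= 4 + 876 = 880.

880


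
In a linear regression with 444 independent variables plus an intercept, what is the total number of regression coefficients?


Total coefficients = number of predictors + 1 (for the intercept).
= 444 + 1 = 445.

445


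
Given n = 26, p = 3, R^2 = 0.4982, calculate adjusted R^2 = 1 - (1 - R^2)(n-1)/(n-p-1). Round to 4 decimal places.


Plug in: Adj R^2 = 1 - (1 - 0.4982) * 25/22.
= 1 - 0.5018 * 25/22
= 1 - 12.5450 / 22
= 1 - 0.5702 = 0.4298.

0.4298


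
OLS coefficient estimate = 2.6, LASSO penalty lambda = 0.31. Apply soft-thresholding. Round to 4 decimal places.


Absolute value: |2.6| = 2.6.
Compare to lambda = 0.31.
Since |beta| > lambda, coefficient = sign(beta)*(|beta| - lambda) = 2.2900.

2.2900


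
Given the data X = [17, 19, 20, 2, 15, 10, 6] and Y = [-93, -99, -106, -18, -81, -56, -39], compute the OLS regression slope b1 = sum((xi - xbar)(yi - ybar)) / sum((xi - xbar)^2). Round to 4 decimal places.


Calculate xbar = 12.7143, ybar = -70.2857.
S_xx = 283.4286, S_xy = -1371.5714.
Using b1 = S_xy / S_xx = -1371.5714 / 283.4286, we get b1 = -4.8392.

-4.8392


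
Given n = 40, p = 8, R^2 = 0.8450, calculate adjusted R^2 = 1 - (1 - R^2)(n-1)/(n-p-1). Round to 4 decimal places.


Adjusted R^2 = 1 - (1 - R^2) * (n-1)/(n-p-1).
(1 - R^2) = 0.1550.
(n-1)/(n-p-1) = 39/31.
(1 - R^2) * (n-1) = 0.1550 * 39 = 6.0450.
Divide by (n-p-1): 6.0450 / 31 = 0.1950.
Adj R^2 = 1 - 0.1950 = 0.8050.

0.8050


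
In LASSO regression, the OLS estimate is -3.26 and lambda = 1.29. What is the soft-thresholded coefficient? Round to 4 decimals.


|beta_OLS| = 3.26.
lambda = 1.29.
Since |beta| > lambda, coefficient = sign(beta)*(|beta| - lambda) = -1.9700.
Result = -1.9700.

-1.9700


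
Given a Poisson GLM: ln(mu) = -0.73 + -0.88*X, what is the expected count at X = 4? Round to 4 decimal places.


Linear predictor: eta = -0.73 + (-0.88)(4) = -4.2500.
Expected count: mu = exp(-4.2500) = 0.0143.

0.0143


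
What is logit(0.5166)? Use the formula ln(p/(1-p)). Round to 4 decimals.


1 - p = 0.4834.
p/(1-p) = 1.0687.
logit = ln(1.0687) = 0.0664.

0.0664


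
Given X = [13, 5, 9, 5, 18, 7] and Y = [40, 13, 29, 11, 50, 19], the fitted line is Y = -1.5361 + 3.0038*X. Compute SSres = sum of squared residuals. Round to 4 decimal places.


Compute predicted values, then residuals = yi - yhat_i.
Residuals: [2.4867, -0.4829, 3.5019, -2.4829, -2.5323, -0.4905].
SSres = sum(residual^2) = 31.4981.

31.4981


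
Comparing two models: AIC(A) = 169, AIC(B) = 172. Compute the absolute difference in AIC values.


Absolute difference = |169 - 172| = 3.
The model with lower AIC (A) is preferred.

3


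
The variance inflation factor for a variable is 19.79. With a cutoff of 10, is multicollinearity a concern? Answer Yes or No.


Check: VIF = 19.79 vs threshold = 10.
Since 19.79 >= 10, the answer is Yes.

Yes


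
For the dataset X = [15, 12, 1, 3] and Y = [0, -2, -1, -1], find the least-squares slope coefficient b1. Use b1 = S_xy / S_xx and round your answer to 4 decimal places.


The sample means are xbar = 7.7500 and ybar = -1.0000.
Compute S_xx = 138.7500 and S_xy = 3.0000.
Slope b1 = S_xy / S_xx = 3.0000 / 138.7500 = 0.0216.

0.0216


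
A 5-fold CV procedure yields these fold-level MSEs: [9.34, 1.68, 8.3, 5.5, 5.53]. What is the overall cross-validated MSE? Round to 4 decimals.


Add all fold MSEs: 30.3500.
Divide by k = 5: 30.3500/5 = 6.0700.

6.0700


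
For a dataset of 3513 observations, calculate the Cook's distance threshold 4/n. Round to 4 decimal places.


Using the rule of thumb:
Threshold = 4 / 3513 = 0.0011.

0.0011


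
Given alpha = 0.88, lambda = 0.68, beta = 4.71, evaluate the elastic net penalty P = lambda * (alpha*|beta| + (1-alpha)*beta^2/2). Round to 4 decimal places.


alpha * |beta| = 0.88 * 4.71 = 4.1448.
(1-alpha) * beta^2/2 = 0.12 * 22.1841/2 = 1.3310.
Total = 0.68 * (4.1448 + 1.3310) = 3.7236.

3.7236


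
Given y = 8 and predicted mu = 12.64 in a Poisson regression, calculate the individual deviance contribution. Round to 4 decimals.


y/mu = 8/12.64 = 0.632911 (approx.), and ln(8/12.64) = -0.457425.
y * ln(y/mu) = 8 * -0.457425 = -3.659400.
y - mu = -4.64.
D = 2 * (-3.659400 - -4.64) = 1.961200, which rounds to 1.9612.

1.9612


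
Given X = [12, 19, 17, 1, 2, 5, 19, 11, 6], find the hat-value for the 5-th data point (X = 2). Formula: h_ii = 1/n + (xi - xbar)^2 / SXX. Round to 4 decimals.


n = 9, xbar = 10.2222.
SXX = sum((xi - xbar)^2) = 401.5556.
h = 1/9 + (2 - 10.2222)^2 / 401.5556 = 0.2795.

0.2795


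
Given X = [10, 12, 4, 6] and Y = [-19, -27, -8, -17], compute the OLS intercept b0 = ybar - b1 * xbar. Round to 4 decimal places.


The slope is b1 = -2.0000.
Sample means are xbar = 8.0000 and ybar = -17.7500.
Intercept: b0 = -17.7500 - (-2.0000)(8.0000) = -1.7500.

-1.7500


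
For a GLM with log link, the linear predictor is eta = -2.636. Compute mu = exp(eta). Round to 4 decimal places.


mu = exp(eta) = exp(-2.636).
= 0.0716.

0.0716


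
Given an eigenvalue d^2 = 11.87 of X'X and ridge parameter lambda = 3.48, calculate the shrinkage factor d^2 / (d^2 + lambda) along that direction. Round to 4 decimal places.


Denominator = d^2 + lambda = 11.87 + 3.48 = 15.3500.
Shrinkage = 11.87 / 15.3500 = 0.7733.

0.7733


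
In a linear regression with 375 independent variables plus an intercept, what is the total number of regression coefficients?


Including the intercept, the model has 375 predictor coefficients + 1 intercept.
Total = 376.

376


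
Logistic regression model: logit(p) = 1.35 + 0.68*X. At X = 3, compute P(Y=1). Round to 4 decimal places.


Linear predictor: z = 1.35 + 0.68 * 3 = 3.3900.
P = 1/(1 + exp(-3.3900)) = 1/(1 + 0.0337) = 0.9674.

0.9674


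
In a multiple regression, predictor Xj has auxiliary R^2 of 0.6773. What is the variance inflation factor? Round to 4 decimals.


Denominator: 1 - 0.6773 = 0.3227.
VIF = 1 / 0.3227 = 3.0989.

3.0989


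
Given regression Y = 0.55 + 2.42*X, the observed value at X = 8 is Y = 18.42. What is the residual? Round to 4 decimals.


Fitted value at X = 8 is yhat = 0.55 + 2.42*8 = 19.9100.
Residual = 18.42 - 19.9100 = -1.4900.

-1.4900


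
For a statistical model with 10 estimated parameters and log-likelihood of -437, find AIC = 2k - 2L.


Compute:
2k = 2*10 = 20.
-2*loglik = -2*(-437) = 874.
AIC = 20 + 874 = 894.

894


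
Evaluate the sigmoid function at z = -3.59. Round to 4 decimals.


exp(3.5900) = 36.2341.
1 + exp(-z) = 37.2341.
sigmoid = 1/37.2341 = 0.0269.

0.0269


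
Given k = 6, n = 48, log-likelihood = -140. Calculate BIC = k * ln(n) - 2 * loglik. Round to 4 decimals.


ln(48) = 3.871201.
k * ln(n) = 6 * 3.871201 = 23.227206.
-2L = 280.
BIC = 23.227206 + 280 = 303.227206, which rounds to 303.2272.

303.2272


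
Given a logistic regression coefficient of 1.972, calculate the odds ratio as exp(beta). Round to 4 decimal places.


Odds ratio = exp(beta) = exp(1.972).
= 7.1850.

7.1850


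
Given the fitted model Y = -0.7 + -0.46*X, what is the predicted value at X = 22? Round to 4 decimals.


Substitute X = 22 into the equation:
Y = -0.7 + -0.46 * 22 = -0.7 + -10.1200 = -10.8200.

-10.8200


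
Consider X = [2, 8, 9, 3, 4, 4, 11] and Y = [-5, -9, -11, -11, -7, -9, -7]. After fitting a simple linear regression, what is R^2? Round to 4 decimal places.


The fitted line is Y = -7.6492 + -0.1331*X.
SSres = 28.4597, SStot = 29.7143.
R^2 = 1 - SSres/SStot = 0.0422.

0.0422


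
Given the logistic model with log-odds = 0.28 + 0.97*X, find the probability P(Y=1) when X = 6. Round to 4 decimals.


Linear predictor: z = 0.28 + 0.97 * 6 = 6.1000.
P = 1/(1 + exp(-6.1000)) = 1/(1 + 0.0022) = 0.9978.

0.9978


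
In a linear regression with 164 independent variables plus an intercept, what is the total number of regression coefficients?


Each predictor gets one coefficient, plus one intercept.
Total parameters = 164 + 1 = 165.

165


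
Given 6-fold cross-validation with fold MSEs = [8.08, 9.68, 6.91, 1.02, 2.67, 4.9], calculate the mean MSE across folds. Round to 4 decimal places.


Add all fold MSEs: 33.2600.
Divide by k = 6: 33.2600/6 = 5.5433.

5.5433


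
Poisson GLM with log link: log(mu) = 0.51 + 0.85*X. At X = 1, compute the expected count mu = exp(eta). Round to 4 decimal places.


Compute eta = 0.51 + 0.85 * 1 = 1.3600.
Apply inverse link: mu = e^1.3600 = 3.8962.

3.8962


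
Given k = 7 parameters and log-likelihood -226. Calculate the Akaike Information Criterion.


Compute:
2k = 2*7 = 14.
-2*loglik = -2*(-226) = 452.
AIC = 14 + 452 = 466.

466


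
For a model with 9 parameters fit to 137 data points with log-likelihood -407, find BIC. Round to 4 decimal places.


ln(137) = 4.919981.
k * ln(n) = 9 * 4.919981 = 44.279829.
-2L = 814.
BIC = 44.279829 + 814 = 858.279829, which rounds to 858.2798.

858.2798


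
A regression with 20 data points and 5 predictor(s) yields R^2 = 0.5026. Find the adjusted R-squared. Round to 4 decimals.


Using the formula:
(1 - 0.5026) = 0.4974.
Multiply by 19/14: 0.4974 * 19 = 9.4506, then 9.4506 / 14 = 0.6750.
Adj R^2 = 1 - 0.6750 = 0.3250.

0.3250


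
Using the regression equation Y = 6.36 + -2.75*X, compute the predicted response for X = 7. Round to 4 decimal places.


Predicted value:
Y = 6.36 + (-2.75)(7) = 6.36 + -19.2500 = -12.8900.

-12.8900


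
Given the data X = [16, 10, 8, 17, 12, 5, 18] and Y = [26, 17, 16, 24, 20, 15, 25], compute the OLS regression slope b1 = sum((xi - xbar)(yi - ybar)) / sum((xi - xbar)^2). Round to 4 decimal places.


First compute the means: xbar = 12.2857, ybar = 20.4286.
Then S_xx = sum((xi - xbar)^2) = 145.4286.
S_xy = sum((xi - xbar)(yi - ybar)) = 130.1429.
b1 = S_xy / S_xx = 130.1429 / 145.4286 = 0.8949.

0.8949


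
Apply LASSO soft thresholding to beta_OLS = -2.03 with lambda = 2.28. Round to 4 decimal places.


Absolute value: |-2.03| = 2.03.
Compare to lambda = 2.28.
Since |beta| <= lambda, the coefficient is set to 0.

0.0000


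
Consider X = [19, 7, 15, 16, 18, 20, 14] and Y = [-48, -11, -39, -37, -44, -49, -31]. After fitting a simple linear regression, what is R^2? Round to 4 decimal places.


The fitted line is Y = 9.4209 + -2.9812*X.
SSres = 19.3882, SStot = 1030.0000.
R^2 = 1 - SSres/SStot = 0.9812.

0.9812


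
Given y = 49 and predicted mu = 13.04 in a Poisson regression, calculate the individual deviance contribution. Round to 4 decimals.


y/mu = 49/13.04 = 3.757669 (approx.), and ln(49/13.04) = 1.323799.
y * ln(y/mu) = 49 * 1.323799 = 64.866151.
y - mu = 35.96.
D = 2 * (64.866151 - 35.96) = 57.812302, which rounds to 57.8123.

57.8123


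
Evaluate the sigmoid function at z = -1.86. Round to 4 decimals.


Compute exp(1.8600) = 6.4237.
Sigmoid = 1 / (1 + 6.4237) = 1 / 7.4237 = 0.1347.

0.1347


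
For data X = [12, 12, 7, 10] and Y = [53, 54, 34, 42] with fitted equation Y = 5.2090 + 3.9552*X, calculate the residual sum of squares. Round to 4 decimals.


For each point, residual = actual - predicted.
Residuals: [0.3286, 1.3286, 1.1046, -2.7610].
Sum of squared residuals = 10.7164.

10.7164


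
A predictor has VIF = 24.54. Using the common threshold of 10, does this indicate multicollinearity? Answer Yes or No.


Check: VIF = 24.54 vs threshold = 10.
Since 24.54 >= 10, the answer is Yes.

Yes


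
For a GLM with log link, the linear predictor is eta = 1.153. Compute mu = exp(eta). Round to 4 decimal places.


The inverse log link gives:
mu = exp(1.153) = 3.1677.

3.1677


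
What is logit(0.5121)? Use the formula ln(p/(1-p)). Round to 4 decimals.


1 - p = 0.4879.
p/(1-p) = 1.0496.
logit = ln(1.0496) = 0.0484.

0.0484


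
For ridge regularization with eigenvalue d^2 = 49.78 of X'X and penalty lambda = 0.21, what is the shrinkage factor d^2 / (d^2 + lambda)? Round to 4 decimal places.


d^2 + lambda = 49.78 + 0.21 = 49.9900.
Shrinkage factor = 49.78/49.9900 = 0.9958.

0.9958


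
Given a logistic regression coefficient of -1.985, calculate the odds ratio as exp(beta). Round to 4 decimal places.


Odds ratio = exp(beta) = exp(-1.985).
= 0.1374.

0.1374


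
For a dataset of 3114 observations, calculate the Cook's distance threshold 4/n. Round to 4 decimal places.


Using the rule of thumb:
Threshold = 4 / 3114 = 0.0013.

0.0013


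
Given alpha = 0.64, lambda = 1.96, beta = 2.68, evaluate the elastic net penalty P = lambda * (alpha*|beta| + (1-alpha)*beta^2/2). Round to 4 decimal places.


Compute:
L1 = 0.64 * 2.68 = 1.7152.
L2 = 0.36 * 2.68^2 / 2 = 1.2928.
Penalty = 1.96 * (1.7152 + 1.2928) = 5.8957.

5.8957


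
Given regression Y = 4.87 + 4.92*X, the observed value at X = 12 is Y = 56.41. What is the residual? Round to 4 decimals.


Fitted value at X = 12 is yhat = 4.87 + 4.92*12 = 63.9100.
Residual = 56.41 - 63.9100 = -7.5000.

-7.5000


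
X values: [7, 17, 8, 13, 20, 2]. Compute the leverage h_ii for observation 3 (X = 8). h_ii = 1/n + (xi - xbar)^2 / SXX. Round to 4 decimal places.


Compute xbar = 11.1667 with n = 6 observations.
SXX = 226.8333.
Leverage = 1/6 + (8 - 11.1667)^2/226.8333 = 0.2109.

0.2109


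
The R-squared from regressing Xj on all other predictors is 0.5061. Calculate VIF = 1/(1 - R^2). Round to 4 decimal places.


Using VIF = 1/(1 - R^2_j):
1 - 0.5061 = 0.4939.
VIF = 2.0247.

2.0247


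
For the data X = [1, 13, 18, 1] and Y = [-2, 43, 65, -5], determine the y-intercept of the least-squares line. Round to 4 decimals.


The slope is b1 = 3.9899.
Sample means are xbar = 8.2500 and ybar = 25.2500.
Intercept: b0 = 25.2500 - (3.9899)(8.2500) = -7.6667.

-7.6667


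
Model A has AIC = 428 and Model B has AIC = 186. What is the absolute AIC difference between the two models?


|AIC_A - AIC_B| = |428 - 186| = 242.
Model B is preferred (lower AIC).

242


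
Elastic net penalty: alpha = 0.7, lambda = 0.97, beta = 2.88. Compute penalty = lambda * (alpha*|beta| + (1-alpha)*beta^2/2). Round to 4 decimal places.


Compute:
L1 = 0.7 * 2.88 = 2.0160.
L2 = 0.3 * 2.88^2 / 2 = 1.2442.
Penalty = 0.97 * (2.0160 + 1.2442) = 3.1624.

3.1624


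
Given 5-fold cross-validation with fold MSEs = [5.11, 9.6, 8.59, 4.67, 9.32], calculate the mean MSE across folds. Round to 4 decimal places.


Total MSE across folds = 37.2900.
CV-MSE = 37.2900/5 = 7.4580.

7.4580


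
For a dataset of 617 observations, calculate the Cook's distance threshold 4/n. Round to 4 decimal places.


Using the rule of thumb:
Threshold = 4 / 617 = 0.0065.

0.0065


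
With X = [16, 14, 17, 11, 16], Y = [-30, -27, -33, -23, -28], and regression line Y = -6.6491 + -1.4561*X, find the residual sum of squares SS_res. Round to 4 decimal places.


Compute predicted values, then residuals = yi - yhat_i.
Residuals: [-0.0533, 0.0345, -1.5972, -0.3338, 1.9467].
SSres = sum(residual^2) = 6.4561.

6.4561


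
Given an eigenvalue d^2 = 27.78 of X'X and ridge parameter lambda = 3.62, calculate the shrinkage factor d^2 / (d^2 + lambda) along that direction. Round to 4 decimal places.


Denominator = d^2 + lambda = 27.78 + 3.62 = 31.4000.
Shrinkage = 27.78 / 31.4000 = 0.8847.

0.8847


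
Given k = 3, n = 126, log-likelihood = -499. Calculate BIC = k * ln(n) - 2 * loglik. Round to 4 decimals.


Compute k*ln(n) = 3*ln(126) = 3*4.836282 = 14.508846.
Then -2*loglik = 998.
BIC = 14.508846 + 998 = 1012.508846, which rounds to 1012.5088.

1012.5088


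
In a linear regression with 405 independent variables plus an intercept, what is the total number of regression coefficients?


Including the intercept, the model has 405 predictor coefficients + 1 intercept.
Total = 406.

406


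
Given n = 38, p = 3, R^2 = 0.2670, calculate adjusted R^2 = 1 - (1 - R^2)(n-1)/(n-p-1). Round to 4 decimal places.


Plug in: Adj R^2 = 1 - (1 - 0.2670) * 37/34.
= 1 - 0.7330 * 37/34
= 1 - 27.1210 / 34
= 1 - 0.7977 = 0.2023.

0.2023


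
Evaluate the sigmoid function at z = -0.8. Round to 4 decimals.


Compute exp(0.8000) = 2.2255.
Sigmoid = 1 / (1 + 2.2255) = 1 / 3.2255 = 0.3100.

0.3100


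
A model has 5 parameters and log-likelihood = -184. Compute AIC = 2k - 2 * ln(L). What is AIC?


Compute:
2k = 2*5 = 10.
-2*loglik = -2*(-184) = 368.
AIC = 10 + 368 = 378.

378


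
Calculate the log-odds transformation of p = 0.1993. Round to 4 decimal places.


The odds are p/(1-p) = 0.1993 / 0.8007 = 0.2489.
logit(p) = ln(0.2489) = -1.3907.

-1.3907


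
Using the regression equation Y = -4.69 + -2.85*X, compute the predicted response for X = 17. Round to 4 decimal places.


Predicted value:
Y = -4.69 + (-2.85)(17) = -4.69 + -48.4500 = -53.1400.

-53.1400


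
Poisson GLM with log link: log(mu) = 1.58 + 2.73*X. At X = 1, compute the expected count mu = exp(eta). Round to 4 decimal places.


eta = 1.58 + 2.73 * 1 = 4.3100.
mu = exp(4.3100) = 74.4405.

74.4405


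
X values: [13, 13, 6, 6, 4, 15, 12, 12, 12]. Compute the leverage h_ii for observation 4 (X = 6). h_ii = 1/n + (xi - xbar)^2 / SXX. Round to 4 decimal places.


n = 9, xbar = 10.3333.
SXX = sum((xi - xbar)^2) = 122.0000.
h = 1/9 + (6 - 10.3333)^2 / 122.0000 = 0.2650.

0.2650


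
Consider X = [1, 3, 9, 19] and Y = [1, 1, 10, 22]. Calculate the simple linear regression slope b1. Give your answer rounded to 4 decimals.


The sample means are xbar = 8.0000 and ybar = 8.5000.
Compute S_xx = 196.0000 and S_xy = 240.0000.
Slope b1 = S_xy / S_xx = 240.0000 / 196.0000 = 1.2245.

1.2245


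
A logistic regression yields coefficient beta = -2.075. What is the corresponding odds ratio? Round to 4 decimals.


The odds ratio is computed as:
OR = e^(-2.075) = 0.1256.

0.1256


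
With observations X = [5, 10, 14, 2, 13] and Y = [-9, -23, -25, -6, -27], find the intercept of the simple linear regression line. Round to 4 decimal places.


First find the slope: b1 = -1.8352.
Means: xbar = 8.8000, ybar = -18.0000.
b0 = ybar - b1 * xbar = -18.0000 - -1.8352 * 8.8000 = -1.8502.

-1.8502


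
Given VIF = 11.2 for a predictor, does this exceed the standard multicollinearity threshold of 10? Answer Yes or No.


Compare VIF = 11.2 to the threshold of 10.
11.2 >= 10, so the answer is Yes.

Yes


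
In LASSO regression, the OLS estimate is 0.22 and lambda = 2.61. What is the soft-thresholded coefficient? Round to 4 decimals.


|beta_OLS| = 0.22.
lambda = 2.61.
Since |beta| <= lambda, the coefficient is set to 0.
Result = 0.0000.

0.0000


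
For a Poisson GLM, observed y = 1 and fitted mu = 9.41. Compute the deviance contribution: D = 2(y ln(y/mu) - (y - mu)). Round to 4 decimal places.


First: ln(1/9.41) = -2.241773.
Then: 1 * -2.241773 = -2.241773.
y - mu = 1 - 9.41 = -8.41.
D = 2(-2.241773 - -8.41) = 12.336454, which rounds to 12.3365.

12.3365


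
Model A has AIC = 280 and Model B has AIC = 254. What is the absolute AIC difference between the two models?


Compute |280 - 254| = 26.
Model B has the smaller AIC.

26


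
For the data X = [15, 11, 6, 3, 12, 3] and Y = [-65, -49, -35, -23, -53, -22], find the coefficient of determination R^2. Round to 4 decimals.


Fit the OLS line: b0 = -12.5890, b1 = -3.4293.
SSres = 7.3639.
SStot = 1504.8333.
R^2 = 1 - 7.3639/1504.8333 = 0.9951.

0.9951


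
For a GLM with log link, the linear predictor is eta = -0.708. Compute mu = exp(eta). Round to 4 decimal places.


mu = exp(eta) = exp(-0.708).
= 0.4926.

0.4926


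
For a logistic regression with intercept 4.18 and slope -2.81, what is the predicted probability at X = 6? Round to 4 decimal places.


z = 4.18 + -2.81 * 6 = -12.6800.
Sigmoid: P = 1 / (1 + exp(12.6800)) = 0.0000.

0.0000


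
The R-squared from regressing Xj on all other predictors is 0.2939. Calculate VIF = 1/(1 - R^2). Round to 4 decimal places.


Using VIF = 1/(1 - R^2_j):
1 - 0.2939 = 0.7061.
VIF = 1.4162.

1.4162


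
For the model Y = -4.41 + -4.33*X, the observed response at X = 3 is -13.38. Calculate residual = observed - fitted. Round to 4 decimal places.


Fitted value at X = 3 is yhat = -4.41 + -4.33*3 = -17.4000.
Residual = -13.38 - -17.4000 = 4.0200.

4.0200


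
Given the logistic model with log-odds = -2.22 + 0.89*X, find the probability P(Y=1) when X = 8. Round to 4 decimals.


Linear predictor: z = -2.22 + 0.89 * 8 = 4.9000.
P = 1/(1 + exp(-4.9000)) = 1/(1 + 0.0074) = 0.9926.

0.9926


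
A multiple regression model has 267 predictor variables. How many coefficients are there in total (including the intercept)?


Total coefficients = number of predictors + 1 (for the intercept).
= 267 + 1 = 268.

268


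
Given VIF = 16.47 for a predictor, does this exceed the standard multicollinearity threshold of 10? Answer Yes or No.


The threshold is 10.
VIF = 16.47 is >= 10.
Multicollinearity indication: Yes.

Yes


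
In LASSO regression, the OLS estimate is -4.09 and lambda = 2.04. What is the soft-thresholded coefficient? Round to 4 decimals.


|beta_OLS| = 4.09.
lambda = 2.04.
Since |beta| > lambda, coefficient = sign(beta)*(|beta| - lambda) = -2.0500.
Result = -2.0500.

-2.0500


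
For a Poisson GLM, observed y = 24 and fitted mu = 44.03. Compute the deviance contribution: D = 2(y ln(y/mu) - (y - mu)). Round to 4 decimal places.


y/mu = 24/44.03 = 0.545083 (approx.), and ln(24/44.03) = -0.606817.
y * ln(y/mu) = 24 * -0.606817 = -14.563608.
y - mu = -20.03.
D = 2 * (-14.563608 - -20.03) = 10.932784, which rounds to 10.9328.

10.9328


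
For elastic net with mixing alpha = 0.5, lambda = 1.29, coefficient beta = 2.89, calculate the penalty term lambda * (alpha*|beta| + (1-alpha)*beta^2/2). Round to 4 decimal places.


L1 component = 0.5 * |2.89| = 1.4450.
L2 component = 0.5 * 2.89^2 / 2 = 2.0880.
Penalty = 1.29 * (1.4450 + 2.0880) = 1.29 * 3.5330 = 4.5576.

4.5576


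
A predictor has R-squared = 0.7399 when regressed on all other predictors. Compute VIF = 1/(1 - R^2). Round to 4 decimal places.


Denominator: 1 - 0.7399 = 0.2601.
VIF = 1 / 0.2601 = 3.8447.

3.8447


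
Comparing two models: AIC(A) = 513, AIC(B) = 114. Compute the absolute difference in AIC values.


Compute |513 - 114| = 399.
Model B has the smaller AIC.

399


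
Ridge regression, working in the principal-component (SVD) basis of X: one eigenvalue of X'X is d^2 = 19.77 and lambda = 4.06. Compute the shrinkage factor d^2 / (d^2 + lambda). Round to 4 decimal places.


Compute the denominator: 19.77 + 4.06 = 23.8300.
Shrinkage factor = 19.77 / 23.8300 = 0.8296.

0.8296


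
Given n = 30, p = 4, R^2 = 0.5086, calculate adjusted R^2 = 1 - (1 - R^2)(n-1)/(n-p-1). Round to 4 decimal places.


Adjusted R^2 = 1 - (1 - R^2) * (n-1)/(n-p-1).
(1 - R^2) = 0.4914.
(n-1)/(n-p-1) = 29/25.
(1 - R^2) * (n-1) = 0.4914 * 29 = 14.2506.
Divide by (n-p-1): 14.2506 / 25 = 0.5700.
Adj R^2 = 1 - 0.5700 = 0.4300.

0.4300


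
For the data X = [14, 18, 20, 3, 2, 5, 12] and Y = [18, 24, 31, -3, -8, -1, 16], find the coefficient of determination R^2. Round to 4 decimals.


Fit the OLS line: b0 = -10.5585, b1 = 2.0393.
SSres = 14.3628.
SStot = 1344.0000.
R^2 = 1 - 14.3628/1344.0000 = 0.9893.

0.9893


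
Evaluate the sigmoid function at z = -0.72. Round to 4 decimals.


First, exp(0.7200) = 2.0544.
Then sigma(z) = 1/(1 + 2.0544) = 0.3274.

0.3274


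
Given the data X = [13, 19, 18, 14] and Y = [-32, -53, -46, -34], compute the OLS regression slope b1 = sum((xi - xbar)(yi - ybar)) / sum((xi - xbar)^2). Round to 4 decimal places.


First compute the means: xbar = 16.0000, ybar = -41.2500.
Then S_xx = sum((xi - xbar)^2) = 26.0000.
S_xy = sum((xi - xbar)(yi - ybar)) = -87.0000.
b1 = S_xy / S_xx = -87.0000 / 26.0000 = -3.3462.

-3.3462


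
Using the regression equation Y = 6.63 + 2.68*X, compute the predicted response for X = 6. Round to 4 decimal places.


Substitute X = 6 into the equation:
Y = 6.63 + 2.68 * 6 = 6.63 + 16.0800 = 22.7100.

22.7100


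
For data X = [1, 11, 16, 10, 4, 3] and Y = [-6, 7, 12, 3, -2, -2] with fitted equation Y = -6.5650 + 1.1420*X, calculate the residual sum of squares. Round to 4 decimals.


Compute predicted values, then residuals = yi - yhat_i.
Residuals: [-0.5770, 1.0030, 0.2930, -1.8550, -0.0030, 1.1390].
SSres = sum(residual^2) = 6.1631.

6.1631
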